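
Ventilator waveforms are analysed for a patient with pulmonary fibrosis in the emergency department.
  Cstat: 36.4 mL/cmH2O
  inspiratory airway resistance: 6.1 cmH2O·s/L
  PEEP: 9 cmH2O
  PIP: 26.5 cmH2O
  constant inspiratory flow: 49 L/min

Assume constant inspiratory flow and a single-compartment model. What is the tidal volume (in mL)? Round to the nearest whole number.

456

Flow: 49 L/min ÷ 60 = 0.8167 L/s.
Equation of motion (constant flow): PIP = Vt/C + R·V̇ + PEEP.
Vt/C = PIP − R·V̇ − PEEP = 26.5 − 4.982 − 9 = 12.518 cmH2O.
Vt = C × 12.518 = 36.4 × 12.518 = 455.66 mL.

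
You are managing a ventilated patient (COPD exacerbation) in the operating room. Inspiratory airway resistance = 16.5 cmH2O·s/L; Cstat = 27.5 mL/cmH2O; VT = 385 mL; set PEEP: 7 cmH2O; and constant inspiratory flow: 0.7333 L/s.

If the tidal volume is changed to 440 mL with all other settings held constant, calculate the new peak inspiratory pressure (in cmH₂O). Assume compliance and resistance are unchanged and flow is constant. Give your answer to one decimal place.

PIP = Vt/C + R·V̇ + PEEP (constant-flow equation of motion).
Only the elastic term changes: ΔPIP = ΔVt / C = (440 − 385) / 27.5 = 2.0 cmH2O.
Original PIP = 385/27.5 + 16.5×0.7333 + 7 = 33.099 cmH2O; new PIP = 33.099 + (2.0) = 35.099 cmH2O.

35.1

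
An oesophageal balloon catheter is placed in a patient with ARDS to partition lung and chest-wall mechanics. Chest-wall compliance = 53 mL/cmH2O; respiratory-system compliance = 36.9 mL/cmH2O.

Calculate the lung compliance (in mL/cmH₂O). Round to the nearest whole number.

1/CL = 1/Crs − 1/Ccw.
1/CL = 1/36.9 − 1/53 = 0.008232.
CL = 121.48 mL/cmH2O.

121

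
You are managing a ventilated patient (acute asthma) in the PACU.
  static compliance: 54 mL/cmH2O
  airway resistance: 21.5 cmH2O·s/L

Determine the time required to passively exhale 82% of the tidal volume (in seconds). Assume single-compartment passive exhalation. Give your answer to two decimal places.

1.99

τ = R × C = 21.5 × 54 mL/cmH2O = 21.5 × 0.054 L/cmH2O = 1.161 s.
Exhaled fraction f = 1 − e^(−t/τ) → t = −τ·ln(1 − f) = −1.161·ln(0.18) = 1.991 s.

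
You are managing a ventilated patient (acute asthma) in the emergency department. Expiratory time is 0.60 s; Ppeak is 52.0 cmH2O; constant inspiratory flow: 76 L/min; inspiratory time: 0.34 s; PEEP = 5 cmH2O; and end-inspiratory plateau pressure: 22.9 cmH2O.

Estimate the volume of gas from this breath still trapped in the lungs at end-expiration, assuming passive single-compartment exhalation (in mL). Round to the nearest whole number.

Flow: 76 L/min ÷ 60 = 1.2667 L/s.
Vt = flow × Ti = 1.2667 L/s × 0.34 s × 1000 mL/L = 430.68 mL.
R = (PIP − Pplat)/V̇ = (52.0 − 22.9) / 1.2667 = 29.1/1.2667 = 22.973 cmH2O·s/L.
C = Vt/(Pplat − PEEP) = 430.68 / (22.9 − 5) = 430.68/17.9 = 24.06 mL/cmH2O.
τ = R × C = 22.973 × 0.02406 L/cmH2O = 0.5527 s.
Fraction remaining = e^(−Te/τ) = e^(−0.60/0.5527) = 0.3377.
Trapped volume = 430.68 × 0.3377 = 145.44 mL.

145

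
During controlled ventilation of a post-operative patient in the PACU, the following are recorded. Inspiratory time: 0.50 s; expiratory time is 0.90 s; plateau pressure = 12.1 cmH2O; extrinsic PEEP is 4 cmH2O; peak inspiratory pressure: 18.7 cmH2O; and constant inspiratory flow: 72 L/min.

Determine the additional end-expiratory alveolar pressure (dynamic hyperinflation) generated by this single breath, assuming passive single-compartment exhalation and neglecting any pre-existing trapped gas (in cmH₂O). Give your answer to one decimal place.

0.9

Flow: 72 L/min ÷ 60 = 1.2 L/s.
Vt = flow × Ti = 1.2 L/s × 0.50 s × 1000 mL/L = 600.0 mL.
R = (PIP − Pplat)/V̇ = (18.7 − 12.1) / 1.2 = 6.6/1.2 = 5.5 cmH2O·s/L.
C = Vt/(Pplat − PEEP) = 600.0 / (12.1 − 4) = 600.0/8.1 = 74.074 mL/cmH2O.
τ = R × C = 5.5 × 0.07407 L/cmH2O = 0.4074 s.
Fraction remaining = e^(−Te/τ) = e^(−0.90/0.4074) = 0.1098; trapped volume = 600.0 × 0.1098 = 65.88 mL.
Additional alveolar pressure from trapping ≈ V_trapped / C = 65.88 / 74.074 = 0.8894 cmH2O.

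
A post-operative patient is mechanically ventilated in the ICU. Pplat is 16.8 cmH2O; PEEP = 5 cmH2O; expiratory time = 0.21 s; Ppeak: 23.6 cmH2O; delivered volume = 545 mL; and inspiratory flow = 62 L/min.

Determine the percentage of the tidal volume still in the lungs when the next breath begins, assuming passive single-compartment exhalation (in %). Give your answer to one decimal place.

Flow: 62 L/min ÷ 60 = 1.0333 L/s.
R = (PIP − Pplat)/V̇ = (23.6 − 16.8) / 1.0333 = 6.8/1.0333 = 6.581 cmH2O·s/L.
C = Vt/(Pplat − PEEP) = 545.0 / (16.8 − 5) = 545.0/11.8 = 46.186 mL/cmH2O.
τ = R × C = 6.581 × 0.04619 L/cmH2O = 0.304 s.
Fraction remaining at end-expiration = e^(−Te/τ) = e^(−0.21/0.304) = 0.5012 → 50.12%.

50.1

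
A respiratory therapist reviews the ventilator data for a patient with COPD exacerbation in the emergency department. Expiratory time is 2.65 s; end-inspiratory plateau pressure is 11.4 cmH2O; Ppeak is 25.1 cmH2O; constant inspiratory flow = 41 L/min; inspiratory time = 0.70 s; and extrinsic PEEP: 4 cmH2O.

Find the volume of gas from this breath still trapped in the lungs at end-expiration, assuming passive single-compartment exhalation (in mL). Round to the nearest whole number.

Flow: 41 L/min ÷ 60 = 0.6833 L/s.
Vt = flow × Ti = 0.6833 L/s × 0.70 s × 1000 mL/L = 478.31 mL.
R = (PIP − Pplat)/V̇ = (25.1 − 11.4) / 0.6833 = 13.7/0.6833 = 20.05 cmH2O·s/L.
C = Vt/(Pplat − PEEP) = 478.31 / (11.4 − 4) = 478.31/7.4 = 64.636 mL/cmH2O.
τ = R × C = 20.05 × 0.06464 L/cmH2O = 1.296 s.
Fraction remaining = e^(−Te/τ) = e^(−2.65/1.296) = 0.1294.
Trapped volume = 478.31 × 0.1294 = 61.893 mL.

62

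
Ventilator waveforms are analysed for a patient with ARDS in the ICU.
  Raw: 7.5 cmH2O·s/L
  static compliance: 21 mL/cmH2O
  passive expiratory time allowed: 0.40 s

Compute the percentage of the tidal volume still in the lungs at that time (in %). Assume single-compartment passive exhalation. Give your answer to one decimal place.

τ = R × C = 7.5 × 21 mL/cmH2O = 7.5 × 0.021 L/cmH2O = 0.1575 s.
Passive exhalation: V(t)/V₀ = e^(−t/τ) = e^(−0.40/0.1575) = 0.07889.
Fraction remaining = 0.07889 → 7.889%.

7.9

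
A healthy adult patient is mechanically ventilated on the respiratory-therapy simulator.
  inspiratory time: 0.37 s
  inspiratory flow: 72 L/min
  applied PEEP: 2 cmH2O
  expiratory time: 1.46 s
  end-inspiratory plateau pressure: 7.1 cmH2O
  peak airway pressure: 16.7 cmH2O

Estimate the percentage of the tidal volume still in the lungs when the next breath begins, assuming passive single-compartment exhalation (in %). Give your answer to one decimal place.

12.3

Flow: 72 L/min ÷ 60 = 1.2 L/s.
Vt = flow × Ti = 1.2 L/s × 0.37 s × 1000 mL/L = 444.0 mL.
R = (PIP − Pplat)/V̇ = (16.7 − 7.1) / 1.2 = 9.6/1.2 = 8.0 cmH2O·s/L.
C = Vt/(Pplat − PEEP) = 444.0 / (7.1 − 2) = 444.0/5.1 = 87.059 mL/cmH2O.
τ = R × C = 8.0 × 0.08706 L/cmH2O = 0.6965 s.
Fraction remaining at end-expiration = e^(−Te/τ) = e^(−1.46/0.6965) = 0.1229 → 12.29%.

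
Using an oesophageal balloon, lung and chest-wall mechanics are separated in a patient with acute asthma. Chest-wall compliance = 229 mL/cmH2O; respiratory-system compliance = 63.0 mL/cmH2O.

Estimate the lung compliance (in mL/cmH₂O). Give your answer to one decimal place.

1/CL = 1/Crs − 1/Ccw.
1/CL = 1/63.0 − 1/229 = 0.01151.
CL = 86.881 mL/cmH2O.

86.9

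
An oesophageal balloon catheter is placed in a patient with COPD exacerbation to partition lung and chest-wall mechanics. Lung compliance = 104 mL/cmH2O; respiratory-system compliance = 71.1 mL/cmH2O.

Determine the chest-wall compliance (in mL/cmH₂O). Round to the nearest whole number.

1/Ccw = 1/Crs − 1/CL.
1/Ccw = 1/71.1 − 1/104 = 0.004449.
Ccw = 224.77 mL/cmH2O.

225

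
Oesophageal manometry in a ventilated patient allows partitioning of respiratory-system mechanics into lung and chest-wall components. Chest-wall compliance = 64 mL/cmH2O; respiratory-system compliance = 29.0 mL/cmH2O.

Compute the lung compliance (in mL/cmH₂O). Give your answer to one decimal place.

53.0

1/CL = 1/Crs − 1/Ccw.
1/CL = 1/29.0 − 1/64 = 0.01886.
CL = 53.022 mL/cmH2O.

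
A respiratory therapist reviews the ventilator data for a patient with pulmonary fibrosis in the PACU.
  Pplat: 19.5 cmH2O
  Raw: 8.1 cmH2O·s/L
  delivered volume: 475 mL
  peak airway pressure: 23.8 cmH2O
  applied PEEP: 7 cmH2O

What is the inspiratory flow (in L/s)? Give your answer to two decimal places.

0.53

flow = (PIP − Pplat) / Raw = 4.3 / 8.1 = 0.5309 L/s.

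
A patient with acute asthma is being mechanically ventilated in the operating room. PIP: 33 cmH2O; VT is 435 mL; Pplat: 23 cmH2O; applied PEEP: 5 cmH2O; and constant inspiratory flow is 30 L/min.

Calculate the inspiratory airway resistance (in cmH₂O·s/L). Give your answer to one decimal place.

Flow: 30 L/min ÷ 60 = 0.5 L/s.
Raw = (PIP − Pplat) / flow = (33 − 23) / 0.5 = 10.0 / 0.5 = 20.0 cmH2O·s/L.

20.0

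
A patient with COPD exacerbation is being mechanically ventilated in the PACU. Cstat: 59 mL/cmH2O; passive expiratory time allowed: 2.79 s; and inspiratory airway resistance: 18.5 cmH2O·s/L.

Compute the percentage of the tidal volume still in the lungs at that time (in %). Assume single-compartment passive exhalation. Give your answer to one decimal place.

τ = R × C = 18.5 × 59 mL/cmH2O = 18.5 × 0.059 L/cmH2O = 1.092 s.
Passive exhalation: V(t)/V₀ = e^(−t/τ) = e^(−2.79/1.092) = 0.0777.
Fraction remaining = 0.0777 → 7.77%.

7.8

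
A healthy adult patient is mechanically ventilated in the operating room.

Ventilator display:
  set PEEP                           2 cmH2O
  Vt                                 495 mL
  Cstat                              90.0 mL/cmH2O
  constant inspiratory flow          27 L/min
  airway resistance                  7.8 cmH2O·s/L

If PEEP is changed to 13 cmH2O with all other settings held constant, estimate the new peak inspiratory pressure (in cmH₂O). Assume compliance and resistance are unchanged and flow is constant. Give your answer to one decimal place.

Flow: 27 L/min ÷ 60 = 0.45 L/s.
PIP = Vt/C + R·V̇ + PEEP (constant-flow equation of motion).
Only the baseline term changes: ΔPIP = ΔPEEP = 13 − 2 = 11.0 cmH2O.
Original PIP = 495/90.0 + 7.8×0.45 + 2 = 11.01 cmH2O; new PIP = 11.01 + (11.0) = 22.01 cmH2O.

22.0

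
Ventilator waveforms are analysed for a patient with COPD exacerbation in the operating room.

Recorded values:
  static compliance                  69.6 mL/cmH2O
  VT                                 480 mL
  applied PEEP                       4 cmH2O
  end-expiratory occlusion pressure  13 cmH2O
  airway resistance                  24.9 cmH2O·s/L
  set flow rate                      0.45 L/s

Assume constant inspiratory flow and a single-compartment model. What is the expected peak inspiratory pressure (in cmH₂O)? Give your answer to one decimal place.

31.1

Total PEEP = 13 cmH2O (set 4 + intrinsic 9); this is the baseline alveolar pressure.
Equation of motion (constant flow): PIP = Vt/C + R·V̇ + PEEP.
PIP = 480/69.6 + 24.9×0.45 + 13 = 6.897 + 11.205 + 13 = 31.102 cmH2O.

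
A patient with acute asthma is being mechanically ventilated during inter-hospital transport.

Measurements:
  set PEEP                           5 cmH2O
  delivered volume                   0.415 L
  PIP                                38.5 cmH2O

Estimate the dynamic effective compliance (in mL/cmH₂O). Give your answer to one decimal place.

12.4

Dynamic compliance = Vt / (PIP − PEEP) = 415 / (38.5 − 5) = 415 / 33.5 = 12.388 mL/cmH2O.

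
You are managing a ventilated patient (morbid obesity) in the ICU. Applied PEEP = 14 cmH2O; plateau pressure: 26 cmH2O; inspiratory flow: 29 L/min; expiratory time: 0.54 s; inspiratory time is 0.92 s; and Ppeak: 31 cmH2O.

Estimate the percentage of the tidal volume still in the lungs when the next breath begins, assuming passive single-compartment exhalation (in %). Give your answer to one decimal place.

24.4

Flow: 29 L/min ÷ 60 = 0.4833 L/s.
Vt = flow × Ti = 0.4833 L/s × 0.92 s × 1000 mL/L = 444.64 mL.
R = (PIP − Pplat)/V̇ = (31 − 26) / 0.4833 = 5.0/0.4833 = 10.346 cmH2O·s/L.
C = Vt/(Pplat − PEEP) = 444.64 / (26 − 14) = 444.64/12.0 = 37.053 mL/cmH2O.
τ = R × C = 10.346 × 0.03705 L/cmH2O = 0.3833 s.
Fraction remaining at end-expiration = e^(−Te/τ) = e^(−0.54/0.3833) = 0.2444 → 24.44%.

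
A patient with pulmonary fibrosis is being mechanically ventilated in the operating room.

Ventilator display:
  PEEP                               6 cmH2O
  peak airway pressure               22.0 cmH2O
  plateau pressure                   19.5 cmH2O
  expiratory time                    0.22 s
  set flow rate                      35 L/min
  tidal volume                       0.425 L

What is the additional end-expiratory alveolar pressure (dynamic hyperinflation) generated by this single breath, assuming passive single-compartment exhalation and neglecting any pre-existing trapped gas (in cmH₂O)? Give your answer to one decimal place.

2.6

Flow: 35 L/min ÷ 60 = 0.5833 L/s.
R = (PIP − Pplat)/V̇ = (22.0 − 19.5) / 0.5833 = 2.5/0.5833 = 4.286 cmH2O·s/L.
C = Vt/(Pplat − PEEP) = 425.0 / (19.5 − 6) = 425.0/13.5 = 31.481 mL/cmH2O.
τ = R × C = 4.286 × 0.03148 L/cmH2O = 0.1349 s.
Fraction remaining = e^(−Te/τ) = e^(−0.22/0.1349) = 0.1958; trapped volume = 425.0 × 0.1958 = 83.215 mL.
Additional alveolar pressure from trapping ≈ V_trapped / C = 83.215 / 31.481 = 2.643 cmH2O.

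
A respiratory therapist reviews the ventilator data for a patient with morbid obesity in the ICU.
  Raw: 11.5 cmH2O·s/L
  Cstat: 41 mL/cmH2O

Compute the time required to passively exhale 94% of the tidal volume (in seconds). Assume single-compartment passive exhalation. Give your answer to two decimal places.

1.33

τ = R × C = 11.5 × 41 mL/cmH2O = 11.5 × 0.041 L/cmH2O = 0.4715 s.
Exhaled fraction f = 1 − e^(−t/τ) → t = −τ·ln(1 − f) = −0.4715·ln(0.06) = 1.327 s.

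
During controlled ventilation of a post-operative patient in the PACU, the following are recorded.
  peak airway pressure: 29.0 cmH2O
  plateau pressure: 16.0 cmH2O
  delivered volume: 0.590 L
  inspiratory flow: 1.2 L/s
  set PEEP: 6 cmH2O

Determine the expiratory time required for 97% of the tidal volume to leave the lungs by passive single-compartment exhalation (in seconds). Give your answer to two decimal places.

R = (PIP − Pplat)/V̇ = (29.0 − 16.0) / 1.2 = 13.0/1.2 = 10.833 cmH2O·s/L.
C = Vt/(Pplat − PEEP) = 590.0 / (16.0 − 6) = 590.0/10.0 = 59.0 mL/cmH2O.
τ = R × C = 10.833 × 0.059 L/cmH2O = 0.6391 s.
t = −τ·ln(1 − 0.97) = −0.6391·ln(0.03) = 2.241 s.

2.24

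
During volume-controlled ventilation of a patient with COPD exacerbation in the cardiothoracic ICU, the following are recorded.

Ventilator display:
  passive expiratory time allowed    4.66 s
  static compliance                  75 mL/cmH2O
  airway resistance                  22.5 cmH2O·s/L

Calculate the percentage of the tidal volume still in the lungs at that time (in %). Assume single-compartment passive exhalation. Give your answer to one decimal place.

6.3

τ = R × C = 22.5 × 75 mL/cmH2O = 22.5 × 0.075 L/cmH2O = 1.688 s.
Passive exhalation: V(t)/V₀ = e^(−t/τ) = e^(−4.66/1.688) = 0.06325.
Fraction remaining = 0.06325 → 6.325%.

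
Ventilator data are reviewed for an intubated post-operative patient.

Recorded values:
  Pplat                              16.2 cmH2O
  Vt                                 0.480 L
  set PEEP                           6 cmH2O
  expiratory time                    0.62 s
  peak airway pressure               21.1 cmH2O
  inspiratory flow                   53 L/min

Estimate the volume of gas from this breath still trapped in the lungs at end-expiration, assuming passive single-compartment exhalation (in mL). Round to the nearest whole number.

45

Flow: 53 L/min ÷ 60 = 0.8833 L/s.
R = (PIP − Pplat)/V̇ = (21.1 − 16.2) / 0.8833 = 4.9/0.8833 = 5.547 cmH2O·s/L.
C = Vt/(Pplat − PEEP) = 480.0 / (16.2 − 6) = 480.0/10.2 = 47.059 mL/cmH2O.
τ = R × C = 5.547 × 0.04706 L/cmH2O = 0.261 s.
Fraction remaining = e^(−Te/τ) = e^(−0.62/0.261) = 0.09297.
Trapped volume = 480.0 × 0.09297 = 44.626 mL.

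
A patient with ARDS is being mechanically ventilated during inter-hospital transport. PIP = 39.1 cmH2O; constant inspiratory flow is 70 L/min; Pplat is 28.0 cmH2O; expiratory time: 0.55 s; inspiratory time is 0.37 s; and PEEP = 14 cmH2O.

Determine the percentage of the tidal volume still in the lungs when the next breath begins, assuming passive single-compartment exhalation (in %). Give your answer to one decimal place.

Flow: 70 L/min ÷ 60 = 1.1667 L/s.
Vt = flow × Ti = 1.1667 L/s × 0.37 s × 1000 mL/L = 431.68 mL.
R = (PIP − Pplat)/V̇ = (39.1 − 28.0) / 1.1667 = 11.1/1.1667 = 9.514 cmH2O·s/L.
C = Vt/(Pplat − PEEP) = 431.68 / (28.0 − 14) = 431.68/14.0 = 30.834 mL/cmH2O.
τ = R × C = 9.514 × 0.03083 L/cmH2O = 0.2933 s.
Fraction remaining at end-expiration = e^(−Te/τ) = e^(−0.55/0.2933) = 0.1533 → 15.33%.

15.3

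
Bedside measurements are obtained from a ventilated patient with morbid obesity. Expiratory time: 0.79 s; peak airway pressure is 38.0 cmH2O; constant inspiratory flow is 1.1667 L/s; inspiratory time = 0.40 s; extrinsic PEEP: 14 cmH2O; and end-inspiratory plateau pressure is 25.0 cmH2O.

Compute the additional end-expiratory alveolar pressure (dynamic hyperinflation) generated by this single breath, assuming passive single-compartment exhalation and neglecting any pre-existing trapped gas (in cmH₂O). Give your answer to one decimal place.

Vt = flow × Ti = 1.1667 L/s × 0.40 s × 1000 mL/L = 466.68 mL.
R = (PIP − Pplat)/V̇ = (38.0 − 25.0) / 1.1667 = 13.0/1.1667 = 11.143 cmH2O·s/L.
C = Vt/(Pplat − PEEP) = 466.68 / (25.0 − 14) = 466.68/11.0 = 42.425 mL/cmH2O.
τ = R × C = 11.143 × 0.04243 L/cmH2O = 0.4728 s.
Fraction remaining = e^(−Te/τ) = e^(−0.79/0.4728) = 0.1881; trapped volume = 466.68 × 0.1881 = 87.783 mL.
Additional alveolar pressure from trapping ≈ V_trapped / C = 87.783 / 42.425 = 2.069 cmH2O.

2.1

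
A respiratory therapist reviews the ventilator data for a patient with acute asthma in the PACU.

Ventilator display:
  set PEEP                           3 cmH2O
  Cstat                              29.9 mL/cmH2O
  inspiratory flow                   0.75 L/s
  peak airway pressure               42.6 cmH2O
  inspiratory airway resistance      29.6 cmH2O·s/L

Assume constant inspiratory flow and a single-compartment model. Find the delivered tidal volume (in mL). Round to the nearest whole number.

520

Equation of motion (constant flow): PIP = Vt/C + R·V̇ + PEEP.
Vt/C = PIP − R·V̇ − PEEP = 42.6 − 22.2 − 3 = 17.4 cmH2O.
Vt = C × 17.4 = 29.9 × 17.4 = 520.26 mL.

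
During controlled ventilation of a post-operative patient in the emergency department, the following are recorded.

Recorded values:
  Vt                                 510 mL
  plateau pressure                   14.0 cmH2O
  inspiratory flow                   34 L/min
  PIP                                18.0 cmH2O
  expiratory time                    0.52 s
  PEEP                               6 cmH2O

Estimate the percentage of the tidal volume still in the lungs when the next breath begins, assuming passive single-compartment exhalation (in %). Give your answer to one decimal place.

31.5

Flow: 34 L/min ÷ 60 = 0.5667 L/s.
R = (PIP − Pplat)/V̇ = (18.0 − 14.0) / 0.5667 = 4.0/0.5667 = 7.058 cmH2O·s/L.
C = Vt/(Pplat − PEEP) = 510.0 / (14.0 − 6) = 510.0/8.0 = 63.75 mL/cmH2O.
τ = R × C = 7.058 × 0.06375 L/cmH2O = 0.4499 s.
Fraction remaining at end-expiration = e^(−Te/τ) = e^(−0.52/0.4499) = 0.3148 → 31.48%.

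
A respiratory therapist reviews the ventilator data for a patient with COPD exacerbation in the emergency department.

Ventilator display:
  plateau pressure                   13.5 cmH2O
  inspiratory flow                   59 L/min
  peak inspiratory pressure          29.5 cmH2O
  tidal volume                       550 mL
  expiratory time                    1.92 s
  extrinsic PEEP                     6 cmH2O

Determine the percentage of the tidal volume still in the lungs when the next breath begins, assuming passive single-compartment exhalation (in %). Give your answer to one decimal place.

Flow: 59 L/min ÷ 60 = 0.9833 L/s.
R = (PIP − Pplat)/V̇ = (29.5 − 13.5) / 0.9833 = 16.0/0.9833 = 16.272 cmH2O·s/L.
C = Vt/(Pplat − PEEP) = 550.0 / (13.5 − 6) = 550.0/7.5 = 73.333 mL/cmH2O.
τ = R × C = 16.272 × 0.07333 L/cmH2O = 1.193 s.
Fraction remaining at end-expiration = e^(−Te/τ) = e^(−1.92/1.193) = 0.2 → 20.0%.

20.0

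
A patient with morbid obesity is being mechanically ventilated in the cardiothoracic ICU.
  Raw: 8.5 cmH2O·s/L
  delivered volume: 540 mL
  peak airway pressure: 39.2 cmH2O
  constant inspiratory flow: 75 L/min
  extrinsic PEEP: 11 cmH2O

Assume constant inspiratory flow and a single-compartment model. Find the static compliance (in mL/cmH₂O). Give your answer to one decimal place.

30.7

Flow: 75 L/min ÷ 60 = 1.25 L/s.
Equation of motion (constant flow): PIP = Vt/C + R·V̇ + PEEP.
Vt/C = PIP − R·V̇ − PEEP = 39.2 − 8.5×1.25 − 11 = 39.2 − 10.625 − 11 = 17.575 cmH2O.
C = Vt / 17.575 = 540 / 17.575 = 30.725 mL/cmH2O.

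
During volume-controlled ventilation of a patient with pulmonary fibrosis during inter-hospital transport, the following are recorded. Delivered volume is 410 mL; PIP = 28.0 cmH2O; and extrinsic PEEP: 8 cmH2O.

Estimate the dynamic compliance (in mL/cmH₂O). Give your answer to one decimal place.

Dynamic compliance = Vt / (PIP − PEEP) = 410 / (28.0 − 8) = 410 / 20.0 = 20.5 mL/cmH2O.

20.5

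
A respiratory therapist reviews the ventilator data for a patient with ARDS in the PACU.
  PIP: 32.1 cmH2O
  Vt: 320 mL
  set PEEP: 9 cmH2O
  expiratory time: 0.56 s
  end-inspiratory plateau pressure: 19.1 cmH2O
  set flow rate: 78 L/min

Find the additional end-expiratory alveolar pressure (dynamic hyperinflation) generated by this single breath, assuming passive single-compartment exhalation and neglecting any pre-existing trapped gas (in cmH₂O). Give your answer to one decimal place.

1.7

Flow: 78 L/min ÷ 60 = 1.3 L/s.
R = (PIP − Pplat)/V̇ = (32.1 − 19.1) / 1.3 = 13.0/1.3 = 10.0 cmH2O·s/L.
C = Vt/(Pplat − PEEP) = 320.0 / (19.1 − 9) = 320.0/10.1 = 31.683 mL/cmH2O.
τ = R × C = 10.0 × 0.03168 L/cmH2O = 0.3168 s.
Fraction remaining = e^(−Te/τ) = e^(−0.56/0.3168) = 0.1707; trapped volume = 320.0 × 0.1707 = 54.624 mL.
Additional alveolar pressure from trapping ≈ V_trapped / C = 54.624 / 31.683 = 1.724 cmH2O.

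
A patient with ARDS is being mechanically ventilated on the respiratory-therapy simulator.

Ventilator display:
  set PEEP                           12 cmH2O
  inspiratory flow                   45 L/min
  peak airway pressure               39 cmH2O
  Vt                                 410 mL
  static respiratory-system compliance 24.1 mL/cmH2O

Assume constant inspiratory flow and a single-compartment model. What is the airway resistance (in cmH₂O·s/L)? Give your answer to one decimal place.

13.3

Flow: 45 L/min ÷ 60 = 0.75 L/s.
Equation of motion (constant flow): PIP = Vt/C + R·V̇ + PEEP.
R·V̇ = PIP − Vt/C − PEEP = 39 − 410/24.1 − 12 = 39 − 17.012 − 12 = 9.988 cmH2O.
R = 9.988 / 0.75 = 13.317 cmH2O·s/L.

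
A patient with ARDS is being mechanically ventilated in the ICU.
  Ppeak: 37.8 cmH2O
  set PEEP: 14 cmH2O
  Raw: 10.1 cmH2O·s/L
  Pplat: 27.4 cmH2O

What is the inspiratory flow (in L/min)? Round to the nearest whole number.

62

flow = (PIP − Pplat) / Raw = (37.8 − 27.4) / 10.1 = 1.03 L/s × 60 = 61.8 L/min.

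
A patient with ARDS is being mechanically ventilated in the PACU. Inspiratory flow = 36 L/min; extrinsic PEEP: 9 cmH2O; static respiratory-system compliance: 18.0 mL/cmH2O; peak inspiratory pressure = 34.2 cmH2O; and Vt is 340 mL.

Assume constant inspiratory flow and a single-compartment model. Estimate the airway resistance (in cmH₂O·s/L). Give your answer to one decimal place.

10.5

Flow: 36 L/min ÷ 60 = 0.6 L/s.
Equation of motion (constant flow): PIP = Vt/C + R·V̇ + PEEP.
R·V̇ = PIP − Vt/C − PEEP = 34.2 − 340/18.0 − 9 = 34.2 − 18.889 − 9 = 6.311 cmH2O.
R = 6.311 / 0.6 = 10.518 cmH2O·s/L.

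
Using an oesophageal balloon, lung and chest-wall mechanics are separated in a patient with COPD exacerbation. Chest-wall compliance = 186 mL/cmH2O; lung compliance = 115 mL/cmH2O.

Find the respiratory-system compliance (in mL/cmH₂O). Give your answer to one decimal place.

71.1

Lung and chest wall are elastances in series: 1/Crs = 1/CL + 1/Ccw.
1/Crs = 1/115 + 1/186 = 0.01407.
Crs = 71.073 mL/cmH2O.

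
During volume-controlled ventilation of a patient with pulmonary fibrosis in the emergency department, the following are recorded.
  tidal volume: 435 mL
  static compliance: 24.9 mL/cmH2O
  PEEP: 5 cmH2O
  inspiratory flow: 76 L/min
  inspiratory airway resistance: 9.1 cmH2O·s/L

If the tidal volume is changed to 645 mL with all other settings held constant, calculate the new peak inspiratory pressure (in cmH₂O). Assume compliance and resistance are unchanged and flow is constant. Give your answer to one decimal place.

Flow: 76 L/min ÷ 60 = 1.2667 L/s.
PIP = Vt/C + R·V̇ + PEEP (constant-flow equation of motion).
Only the elastic term changes: ΔPIP = ΔVt / C = (645 − 435) / 24.9 = 8.434 cmH2O.
Original PIP = 435/24.9 + 9.1×1.2667 + 5 = 33.997 cmH2O; new PIP = 33.997 + (8.434) = 42.431 cmH2O.

42.4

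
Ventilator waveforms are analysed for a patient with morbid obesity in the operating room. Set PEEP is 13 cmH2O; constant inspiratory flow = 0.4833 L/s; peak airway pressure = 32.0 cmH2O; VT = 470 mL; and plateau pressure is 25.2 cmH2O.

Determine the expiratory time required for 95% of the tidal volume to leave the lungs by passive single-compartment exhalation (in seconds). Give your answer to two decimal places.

1.62

R = (PIP − Pplat)/V̇ = (32.0 − 25.2) / 0.4833 = 6.8/0.4833 = 14.07 cmH2O·s/L.
C = Vt/(Pplat − PEEP) = 470.0 / (25.2 − 13) = 470.0/12.2 = 38.525 mL/cmH2O.
τ = R × C = 14.07 × 0.03853 L/cmH2O = 0.5421 s.
t = −τ·ln(1 − 0.95) = −0.5421·ln(0.05) = 1.624 s.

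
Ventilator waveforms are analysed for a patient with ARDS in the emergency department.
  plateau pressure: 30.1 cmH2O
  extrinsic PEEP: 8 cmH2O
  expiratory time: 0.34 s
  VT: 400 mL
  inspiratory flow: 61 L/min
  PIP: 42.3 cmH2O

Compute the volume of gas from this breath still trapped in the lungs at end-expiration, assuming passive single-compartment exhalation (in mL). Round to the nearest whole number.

Flow: 61 L/min ÷ 60 = 1.0167 L/s.
R = (PIP − Pplat)/V̇ = (42.3 − 30.1) / 1.0167 = 12.2/1.0167 = 12.0 cmH2O·s/L.
C = Vt/(Pplat − PEEP) = 400.0 / (30.1 − 8) = 400.0/22.1 = 18.1 mL/cmH2O.
τ = R × C = 12.0 × 0.0181 L/cmH2O = 0.2172 s.
Fraction remaining = e^(−Te/τ) = e^(−0.34/0.2172) = 0.209.
Trapped volume = 400.0 × 0.209 = 83.6 mL.

84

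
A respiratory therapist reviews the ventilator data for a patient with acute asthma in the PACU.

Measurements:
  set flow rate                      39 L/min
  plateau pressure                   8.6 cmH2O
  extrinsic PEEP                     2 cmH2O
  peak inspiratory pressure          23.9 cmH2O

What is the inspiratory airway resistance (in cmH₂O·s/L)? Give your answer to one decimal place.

23.5

Flow: 39 L/min ÷ 60 = 0.65 L/s.
Raw = (PIP − Pplat) / flow = (23.9 − 8.6) / 0.65 = 15.3 / 0.65 = 23.538 cmH2O·s/L.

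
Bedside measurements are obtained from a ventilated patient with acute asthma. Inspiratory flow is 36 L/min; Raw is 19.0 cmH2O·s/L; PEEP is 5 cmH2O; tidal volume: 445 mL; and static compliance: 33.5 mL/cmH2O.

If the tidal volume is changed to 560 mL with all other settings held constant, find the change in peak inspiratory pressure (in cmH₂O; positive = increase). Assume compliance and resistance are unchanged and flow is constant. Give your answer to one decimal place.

3.4

PIP = Vt/C + R·V̇ + PEEP (constant-flow equation of motion).
Only the elastic term changes: ΔPIP = ΔVt / C = (560 − 445) / 33.5 = 3.433 cmH2O.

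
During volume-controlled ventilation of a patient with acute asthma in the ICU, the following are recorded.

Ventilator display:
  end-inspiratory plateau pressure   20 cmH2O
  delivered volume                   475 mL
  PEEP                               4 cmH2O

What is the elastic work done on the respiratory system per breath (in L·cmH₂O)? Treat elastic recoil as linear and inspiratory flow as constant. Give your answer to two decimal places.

3.80

Elastic work ≈ ½ × (Pplat − PEEP) × Vt = 0.5 × (20 − 4) × 0.475 L = 0.5 × 16.0 × 0.475 = 3.8 L·cmH2O.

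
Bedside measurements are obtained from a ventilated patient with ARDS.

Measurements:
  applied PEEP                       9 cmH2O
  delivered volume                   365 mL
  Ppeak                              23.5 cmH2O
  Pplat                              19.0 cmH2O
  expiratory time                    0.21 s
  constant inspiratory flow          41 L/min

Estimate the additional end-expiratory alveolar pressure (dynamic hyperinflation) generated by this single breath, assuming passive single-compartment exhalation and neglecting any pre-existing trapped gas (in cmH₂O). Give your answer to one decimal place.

Flow: 41 L/min ÷ 60 = 0.6833 L/s.
R = (PIP − Pplat)/V̇ = (23.5 − 19.0) / 0.6833 = 4.5/0.6833 = 6.586 cmH2O·s/L.
C = Vt/(Pplat − PEEP) = 365.0 / (19.0 − 9) = 365.0/10.0 = 36.5 mL/cmH2O.
τ = R × C = 6.586 × 0.0365 L/cmH2O = 0.2404 s.
Fraction remaining = e^(−Te/τ) = e^(−0.21/0.2404) = 0.4175; trapped volume = 365.0 × 0.4175 = 152.39 mL.
Additional alveolar pressure from trapping ≈ V_trapped / C = 152.39 / 36.5 = 4.175 cmH2O.

4.2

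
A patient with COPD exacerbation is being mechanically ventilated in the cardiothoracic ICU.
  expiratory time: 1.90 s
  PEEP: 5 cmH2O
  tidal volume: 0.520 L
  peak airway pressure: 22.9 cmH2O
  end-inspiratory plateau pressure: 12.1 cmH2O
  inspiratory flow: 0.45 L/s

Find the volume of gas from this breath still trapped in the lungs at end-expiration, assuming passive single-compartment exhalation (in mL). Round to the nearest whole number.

R = (PIP − Pplat)/V̇ = (22.9 − 12.1) / 0.45 = 10.8/0.45 = 24.0 cmH2O·s/L.
C = Vt/(Pplat − PEEP) = 520.0 / (12.1 − 5) = 520.0/7.1 = 73.239 mL/cmH2O.
τ = R × C = 24.0 × 0.07324 L/cmH2O = 1.758 s.
Fraction remaining = e^(−Te/τ) = e^(−1.90/1.758) = 0.3393.
Trapped volume = 520.0 × 0.3393 = 176.44 mL.

176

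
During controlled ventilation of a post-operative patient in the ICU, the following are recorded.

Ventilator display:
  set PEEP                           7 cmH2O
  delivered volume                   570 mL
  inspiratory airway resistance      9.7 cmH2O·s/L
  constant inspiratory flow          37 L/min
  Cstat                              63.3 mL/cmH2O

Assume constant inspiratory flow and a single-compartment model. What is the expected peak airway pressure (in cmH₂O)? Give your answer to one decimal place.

Flow: 37 L/min ÷ 60 = 0.6167 L/s.
Equation of motion (constant flow): PIP = Vt/C + R·V̇ + PEEP.
PIP = 570/63.3 + 9.7×0.6167 + 7 = 9.005 + 5.982 + 7 = 21.987 cmH2O.

22.0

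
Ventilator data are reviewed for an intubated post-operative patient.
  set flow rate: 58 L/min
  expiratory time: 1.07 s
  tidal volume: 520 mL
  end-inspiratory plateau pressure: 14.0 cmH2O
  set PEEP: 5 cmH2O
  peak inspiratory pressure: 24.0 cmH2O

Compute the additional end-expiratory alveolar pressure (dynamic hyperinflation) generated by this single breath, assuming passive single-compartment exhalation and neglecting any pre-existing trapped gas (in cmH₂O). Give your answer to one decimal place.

1.5

Flow: 58 L/min ÷ 60 = 0.9667 L/s.
R = (PIP − Pplat)/V̇ = (24.0 − 14.0) / 0.9667 = 10.0/0.9667 = 10.344 cmH2O·s/L.
C = Vt/(Pplat − PEEP) = 520.0 / (14.0 − 5) = 520.0/9.0 = 57.778 mL/cmH2O.
τ = R × C = 10.344 × 0.05778 L/cmH2O = 0.5977 s.
Fraction remaining = e^(−Te/τ) = e^(−1.07/0.5977) = 0.1669; trapped volume = 520.0 × 0.1669 = 86.788 mL.
Additional alveolar pressure from trapping ≈ V_trapped / C = 86.788 / 57.778 = 1.502 cmH2O.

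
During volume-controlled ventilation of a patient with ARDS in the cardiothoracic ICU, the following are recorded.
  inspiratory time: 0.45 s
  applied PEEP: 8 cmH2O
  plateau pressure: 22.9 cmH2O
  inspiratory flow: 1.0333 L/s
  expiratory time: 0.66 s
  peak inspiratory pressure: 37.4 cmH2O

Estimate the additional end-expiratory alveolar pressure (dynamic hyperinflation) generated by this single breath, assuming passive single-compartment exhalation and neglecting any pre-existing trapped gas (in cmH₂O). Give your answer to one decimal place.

Vt = flow × Ti = 1.0333 L/s × 0.45 s × 1000 mL/L = 464.99 mL.
R = (PIP − Pplat)/V̇ = (37.4 − 22.9) / 1.0333 = 14.5/1.0333 = 14.033 cmH2O·s/L.
C = Vt/(Pplat − PEEP) = 464.99 / (22.9 − 8) = 464.99/14.9 = 31.207 mL/cmH2O.
τ = R × C = 14.033 × 0.03121 L/cmH2O = 0.438 s.
Fraction remaining = e^(−Te/τ) = e^(−0.66/0.438) = 0.2216; trapped volume = 464.99 × 0.2216 = 103.04 mL.
Additional alveolar pressure from trapping ≈ V_trapped / C = 103.04 / 31.207 = 3.302 cmH2O.

3.3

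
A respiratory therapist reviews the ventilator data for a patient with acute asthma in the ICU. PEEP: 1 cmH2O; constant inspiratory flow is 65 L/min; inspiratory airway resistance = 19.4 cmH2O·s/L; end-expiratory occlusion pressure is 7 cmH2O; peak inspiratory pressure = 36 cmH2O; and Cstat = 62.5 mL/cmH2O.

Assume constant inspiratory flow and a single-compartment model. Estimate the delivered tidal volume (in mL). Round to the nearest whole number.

Flow: 65 L/min ÷ 60 = 1.0833 L/s.
Total PEEP = 7 cmH2O (set 1 + intrinsic 6); this is the baseline alveolar pressure.
Equation of motion (constant flow): PIP = Vt/C + R·V̇ + PEEP.
Vt/C = PIP − R·V̇ − PEEP = 36 − 21.016 − 7 = 7.984 cmH2O.
Vt = C × 7.984 = 62.5 × 7.984 = 499.0 mL.

499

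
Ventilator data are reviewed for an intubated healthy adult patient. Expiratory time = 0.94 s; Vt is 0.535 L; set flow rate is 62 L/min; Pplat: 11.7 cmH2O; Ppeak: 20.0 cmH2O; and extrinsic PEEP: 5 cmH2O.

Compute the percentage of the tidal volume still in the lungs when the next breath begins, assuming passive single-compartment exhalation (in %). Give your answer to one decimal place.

23.1

Flow: 62 L/min ÷ 60 = 1.0333 L/s.
R = (PIP − Pplat)/V̇ = (20.0 − 11.7) / 1.0333 = 8.3/1.0333 = 8.033 cmH2O·s/L.
C = Vt/(Pplat − PEEP) = 535.0 / (11.7 − 5) = 535.0/6.7 = 79.851 mL/cmH2O.
τ = R × C = 8.033 × 0.07985 L/cmH2O = 0.6414 s.
Fraction remaining at end-expiration = e^(−Te/τ) = e^(−0.94/0.6414) = 0.231 → 23.1%.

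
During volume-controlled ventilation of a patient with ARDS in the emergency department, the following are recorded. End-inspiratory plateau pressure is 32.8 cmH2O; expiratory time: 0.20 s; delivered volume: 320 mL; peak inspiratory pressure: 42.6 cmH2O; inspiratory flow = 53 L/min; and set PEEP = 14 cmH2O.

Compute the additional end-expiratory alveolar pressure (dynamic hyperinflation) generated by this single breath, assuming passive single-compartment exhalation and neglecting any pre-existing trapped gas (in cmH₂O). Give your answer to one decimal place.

Flow: 53 L/min ÷ 60 = 0.8833 L/s.
R = (PIP − Pplat)/V̇ = (42.6 − 32.8) / 0.8833 = 9.8/0.8833 = 11.095 cmH2O·s/L.
C = Vt/(Pplat − PEEP) = 320.0 / (32.8 − 14) = 320.0/18.8 = 17.021 mL/cmH2O.
τ = R × C = 11.095 × 0.01702 L/cmH2O = 0.1888 s.
Fraction remaining = e^(−Te/τ) = e^(−0.20/0.1888) = 0.3467; trapped volume = 320.0 × 0.3467 = 110.94 mL.
Additional alveolar pressure from trapping ≈ V_trapped / C = 110.94 / 17.021 = 6.518 cmH2O.

6.5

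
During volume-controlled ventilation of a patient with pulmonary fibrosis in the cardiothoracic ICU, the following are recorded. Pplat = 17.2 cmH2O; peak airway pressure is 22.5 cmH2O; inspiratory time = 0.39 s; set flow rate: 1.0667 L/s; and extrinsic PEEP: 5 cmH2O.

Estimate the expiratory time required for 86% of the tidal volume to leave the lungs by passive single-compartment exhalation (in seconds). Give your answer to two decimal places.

Vt = flow × Ti = 1.0667 L/s × 0.39 s × 1000 mL/L = 416.01 mL.
R = (PIP − Pplat)/V̇ = (22.5 − 17.2) / 1.0667 = 5.3/1.0667 = 4.969 cmH2O·s/L.
C = Vt/(Pplat − PEEP) = 416.01 / (17.2 − 5) = 416.01/12.2 = 34.099 mL/cmH2O.
τ = R × C = 4.969 × 0.0341 L/cmH2O = 0.1694 s.
t = −τ·ln(1 − 0.86) = −0.1694·ln(0.14) = 0.3331 s.

0.33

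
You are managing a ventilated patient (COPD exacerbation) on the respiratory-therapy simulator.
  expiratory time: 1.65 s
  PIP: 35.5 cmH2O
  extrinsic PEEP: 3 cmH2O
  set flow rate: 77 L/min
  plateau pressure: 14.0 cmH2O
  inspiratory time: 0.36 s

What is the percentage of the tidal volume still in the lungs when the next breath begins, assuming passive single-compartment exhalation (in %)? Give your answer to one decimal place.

Flow: 77 L/min ÷ 60 = 1.2833 L/s.
Vt = flow × Ti = 1.2833 L/s × 0.36 s × 1000 mL/L = 461.99 mL.
R = (PIP − Pplat)/V̇ = (35.5 − 14.0) / 1.2833 = 21.5/1.2833 = 16.754 cmH2O·s/L.
C = Vt/(Pplat − PEEP) = 461.99 / (14.0 − 3) = 461.99/11.0 = 41.999 mL/cmH2O.
τ = R × C = 16.754 × 0.042 L/cmH2O = 0.7037 s.
Fraction remaining at end-expiration = e^(−Te/τ) = e^(−1.65/0.7037) = 0.09587 → 9.587%.

9.6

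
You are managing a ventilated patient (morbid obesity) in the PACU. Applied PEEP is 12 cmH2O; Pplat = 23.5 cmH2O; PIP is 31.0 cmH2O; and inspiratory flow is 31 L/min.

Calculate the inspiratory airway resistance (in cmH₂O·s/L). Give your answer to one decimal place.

Flow: 31 L/min ÷ 60 = 0.5167 L/s.
Raw = (PIP − Pplat) / flow = (31.0 − 23.5) / 0.5167 = 7.5 / 0.5167 = 14.515 cmH2O·s/L.

14.5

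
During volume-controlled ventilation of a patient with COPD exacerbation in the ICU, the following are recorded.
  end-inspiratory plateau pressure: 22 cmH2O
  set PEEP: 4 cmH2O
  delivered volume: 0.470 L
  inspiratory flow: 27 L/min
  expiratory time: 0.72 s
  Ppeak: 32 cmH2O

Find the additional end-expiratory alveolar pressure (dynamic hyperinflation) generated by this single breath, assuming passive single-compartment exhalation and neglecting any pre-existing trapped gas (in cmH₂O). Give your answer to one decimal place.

Flow: 27 L/min ÷ 60 = 0.45 L/s.
R = (PIP − Pplat)/V̇ = (32 − 22) / 0.45 = 10.0/0.45 = 22.222 cmH2O·s/L.
C = Vt/(Pplat − PEEP) = 470.0 / (22 − 4) = 470.0/18.0 = 26.111 mL/cmH2O.
τ = R × C = 22.222 × 0.02611 L/cmH2O = 0.5802 s.
Fraction remaining = e^(−Te/τ) = e^(−0.72/0.5802) = 0.2891; trapped volume = 470.0 × 0.2891 = 135.88 mL.
Additional alveolar pressure from trapping ≈ V_trapped / C = 135.88 / 26.111 = 5.204 cmH2O.

5.2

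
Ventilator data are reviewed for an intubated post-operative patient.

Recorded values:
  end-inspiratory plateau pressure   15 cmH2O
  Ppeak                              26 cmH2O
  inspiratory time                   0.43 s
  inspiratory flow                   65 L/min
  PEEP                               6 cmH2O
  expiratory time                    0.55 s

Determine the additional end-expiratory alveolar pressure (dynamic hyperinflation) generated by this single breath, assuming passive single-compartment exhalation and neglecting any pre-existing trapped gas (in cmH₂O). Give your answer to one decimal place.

Flow: 65 L/min ÷ 60 = 1.0833 L/s.
Vt = flow × Ti = 1.0833 L/s × 0.43 s × 1000 mL/L = 465.82 mL.
R = (PIP − Pplat)/V̇ = (26 − 15) / 1.0833 = 11.0/1.0833 = 10.154 cmH2O·s/L.
C = Vt/(Pplat − PEEP) = 465.82 / (15 − 6) = 465.82/9.0 = 51.758 mL/cmH2O.
τ = R × C = 10.154 × 0.05176 L/cmH2O = 0.5256 s.
Fraction remaining = e^(−Te/τ) = e^(−0.55/0.5256) = 0.3512; trapped volume = 465.82 × 0.3512 = 163.6 mL.
Additional alveolar pressure from trapping ≈ V_trapped / C = 163.6 / 51.758 = 3.161 cmH2O.

3.2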